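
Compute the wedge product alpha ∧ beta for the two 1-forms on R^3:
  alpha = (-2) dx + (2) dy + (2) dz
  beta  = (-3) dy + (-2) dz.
alpha ∧ beta = (6) dx ∧ dy + (4) dx ∧ dz + (2) dy ∧ dz

Distribute the wedge, using dx_i ∧ dx_j = -dx_j ∧ dx_i and dx_i ∧ dx_i = 0. For each pair (i, j) with i < j, the coefficient of dx_i ∧ dx_j in alpha ∧ beta is (alpha_i * beta_j - alpha_j * beta_i). Collecting: alpha ∧ beta = (6) dx ∧ dy + (4) dx ∧ dz + (2) dy ∧ dz.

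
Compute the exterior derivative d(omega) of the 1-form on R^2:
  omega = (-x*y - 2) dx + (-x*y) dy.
d(omega) = (x - y) dx ∧ dy

For a 1-form omega = sum_i f_i dx_i, the exterior derivative is
  d(omega) = sum_{i < j} (∂f_j/∂x_i - ∂f_i/∂x_j) dx_i ∧ dx_j.
  coefficient of dx ∧ dy: ∂f_2/∂x - ∂f_1/∂y = ∂(-x*y)/∂x - ∂(-x*y - 2)/∂y = x - y
Assembling: d(omega) = (x - y) dx ∧ dy.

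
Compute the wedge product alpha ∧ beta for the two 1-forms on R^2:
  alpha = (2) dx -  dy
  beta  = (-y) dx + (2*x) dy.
alpha ∧ beta = (4*x - y) dx ∧ dy

Distribute the wedge, using dx_i ∧ dx_j = -dx_j ∧ dx_i and dx_i ∧ dx_i = 0. For each pair (i, j) with i < j, the coefficient of dx_i ∧ dx_j in alpha ∧ beta is (alpha_i * beta_j - alpha_j * beta_i). Collecting: alpha ∧ beta = (4*x - y) dx ∧ dy.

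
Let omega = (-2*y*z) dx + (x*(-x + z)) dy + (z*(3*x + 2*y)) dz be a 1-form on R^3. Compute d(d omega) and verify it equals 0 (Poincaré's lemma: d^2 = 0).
d(d omega) = 0

Step 1: d omega = sum_{i<j} (∂f_j/∂x_i - ∂f_i/∂x_j) dx_i ∧ dx_j:
  coeff of dx ∧ dy: -2*x + 3*z
  coeff of dx ∧ dz: 2*y + 3*z
  coeff of dy ∧ dz: -x + 2*z
Step 2: Apply d again to each 2-form coefficient. The only possible 3-form in R^3 is dx ∧ dy ∧ dz, with coefficient
  ∂(coeff of dy∧dz)/∂x - ∂(coeff of dx∧dz)/∂y + ∂(coeff of dx∧dy)/∂z
  = ∂/∂x (-x + 2*z) - ∂/∂y (2*y + 3*z) + ∂/∂z (-2*x + 3*z).
Each of these terms simplifies to sums of mixed partials that cancel in pairs. The result is 0 (by equality of mixed partials for smooth functions — Schwarz / Clairaut).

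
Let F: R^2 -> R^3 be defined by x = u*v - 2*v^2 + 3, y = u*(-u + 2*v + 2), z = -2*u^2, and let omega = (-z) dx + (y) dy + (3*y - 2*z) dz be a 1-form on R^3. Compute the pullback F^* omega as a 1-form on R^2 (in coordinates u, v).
F^* omega = (2*u*(-u^2 - 14*u*v - 15*u + 2*v^2 + 4*v + 2)) du + (4*u^2*(1 - v)) dv

Using F^*(f dg) = (f ∘ F) d(g ∘ F), substitute each coordinate x_i by F_i(u, v) in f_i, and replace dx_i by d F_i = (∂F_i/∂u) du + (∂F_i/∂v) dv.
  For the x component: f_1(F) = 2*u^2; d F_1 = (v) du + (u - 4*v) dv
  For the y component: f_2(F) = u*(-u + 2*v + 2); d F_2 = (-2*u + 2*v + 2) du + (2*u) dv
  For the z component: f_3(F) = u*(u + 6*v + 6); d F_3 = (-4*u) du + (0) dv
Combining and collecting du, dv coefficients:
  coeff of du: 2*u*(-u^2 - 14*u*v - 15*u + 2*v^2 + 4*v + 2)
  coeff of dv: 4*u^2*(1 - v)
F^* omega = (2*u*(-u^2 - 14*u*v - 15*u + 2*v^2 + 4*v + 2)) du + (4*u^2*(1 - v)) dv.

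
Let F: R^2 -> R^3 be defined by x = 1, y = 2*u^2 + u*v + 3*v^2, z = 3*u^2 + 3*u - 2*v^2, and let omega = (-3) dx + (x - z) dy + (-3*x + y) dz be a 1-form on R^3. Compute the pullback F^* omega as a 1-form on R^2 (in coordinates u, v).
F^* omega = (3*u^2*v - 6*u^2 + 26*u*v^2 - 14*u + 2*v^3 + 9*v^2 + v - 9) du + (-3*u^3 - 26*u^2*v - 3*u^2 - 2*u*v^2 - 18*u*v + u + 18*v) dv

Using F^*(f dg) = (f ∘ F) d(g ∘ F), substitute each coordinate x_i by F_i(u, v) in f_i, and replace dx_i by d F_i = (∂F_i/∂u) du + (∂F_i/∂v) dv.
  For the x component: f_1(F) = -3; d F_1 = (0) du + (0) dv
  For the y component: f_2(F) = -3*u^2 - 3*u + 2*v^2 + 1; d F_2 = (4*u + v) du + (u + 6*v) dv
  For the z component: f_3(F) = 2*u^2 + u*v + 3*v^2 - 3; d F_3 = (6*u + 3) du + (-4*v) dv
Combining and collecting du, dv coefficients:
  coeff of du: 3*u^2*v - 6*u^2 + 26*u*v^2 - 14*u + 2*v^3 + 9*v^2 + v - 9
  coeff of dv: -3*u^3 - 26*u^2*v - 3*u^2 - 2*u*v^2 - 18*u*v + u + 18*v
F^* omega = (3*u^2*v - 6*u^2 + 26*u*v^2 - 14*u + 2*v^3 + 9*v^2 + v - 9) du + (-3*u^3 - 26*u^2*v - 3*u^2 - 2*u*v^2 - 18*u*v + u + 18*v) dv.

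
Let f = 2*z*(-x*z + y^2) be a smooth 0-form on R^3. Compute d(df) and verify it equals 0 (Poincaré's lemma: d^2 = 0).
d(df) = 0

Step 1: df = sum_i (∂f/∂x_i) dx_i = (-2*z^2) dx + (4*y*z) dy + (-4*x*z + 2*y^2) dz.
Step 2: Apply d again. Using the 1-form formula, the coefficient of dx ∧ dy in d(df) is ∂^2 f/∂x ∂y - ∂^2 f/∂y ∂x = (0) - (0) = 0 (equality of mixed partials for smooth f).
Similarly for dx ∧ dz and dy ∧ dz — all coefficients vanish. So d(df) = 0.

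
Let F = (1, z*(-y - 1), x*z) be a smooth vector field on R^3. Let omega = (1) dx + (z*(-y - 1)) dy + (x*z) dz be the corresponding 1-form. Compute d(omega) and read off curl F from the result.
d(omega) = (y + 1) dy ∧ dz + (-z) dz ∧ dx + (0) dx ∧ dy; curl F = (y + 1, -z, 0)

d omega = sum_{i<j} (∂f_j/∂x_i - ∂f_i/∂x_j) dx_i ∧ dx_j. Under the identification (dy ∧ dz, dz ∧ dx, dx ∧ dy) ↔ (e_x, e_y, e_z), the coefficients are exactly the components of curl F. Compute:
  ∂R/∂y - ∂Q/∂z = (0) - (-y - 1) = y + 1
  ∂P/∂z - ∂R/∂x = (0) - (z) = -z
  ∂Q/∂x - ∂P/∂y = (0) - (0) = 0.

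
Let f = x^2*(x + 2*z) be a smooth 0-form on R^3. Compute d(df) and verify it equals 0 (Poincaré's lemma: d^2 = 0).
d(df) = 0

Step 1: df = sum_i (∂f/∂x_i) dx_i = (x*(3*x + 4*z)) dx + (0) dy + (2*x^2) dz.
Step 2: Apply d again. Using the 1-form formula, the coefficient of dx ∧ dy in d(df) is ∂^2 f/∂x ∂y - ∂^2 f/∂y ∂x = (0) - (0) = 0 (equality of mixed partials for smooth f).
Similarly for dx ∧ dz and dy ∧ dz — all coefficients vanish. So d(df) = 0.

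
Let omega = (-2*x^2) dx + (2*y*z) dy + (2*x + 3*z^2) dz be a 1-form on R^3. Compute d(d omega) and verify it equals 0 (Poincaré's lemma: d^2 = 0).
d(d omega) = 0

Step 1: d omega = sum_{i<j} (∂f_j/∂x_i - ∂f_i/∂x_j) dx_i ∧ dx_j:
  coeff of dx ∧ dy: 0
  coeff of dx ∧ dz: 2
  coeff of dy ∧ dz: -2*y
Step 2: Apply d again to each 2-form coefficient. The only possible 3-form in R^3 is dx ∧ dy ∧ dz, with coefficient
  ∂(coeff of dy∧dz)/∂x - ∂(coeff of dx∧dz)/∂y + ∂(coeff of dx∧dy)/∂z
  = ∂/∂x (-2*y) - ∂/∂y (2) + ∂/∂z (0).
Each of these terms simplifies to sums of mixed partials that cancel in pairs. The result is 0 (by equality of mixed partials for smooth functions — Schwarz / Clairaut).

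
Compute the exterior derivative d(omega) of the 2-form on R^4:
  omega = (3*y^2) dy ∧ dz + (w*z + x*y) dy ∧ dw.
d(omega) = (y) dx ∧ dy ∧ dw + (-w) dy ∧ dz ∧ dw

For a 2-form omega = sum_{i<j} g_{ij} dx_i ∧ dx_j, the exterior derivative is
  d(omega) = sum_{i<j} d(g_{ij}) ∧ dx_i ∧ dx_j = sum_{i<j, k} (∂g_{ij}/∂x_k) dx_k ∧ dx_i ∧ dx_j.
Expand each term, using dx_k ∧ dx_i ∧ dx_j = sgn(permutation) dx_{(a)} ∧ dx_{(b)} ∧ dx_{(c)} with (a < b < c) sorted:
  d(w*z + x*y) includes (∂/∂x)(w*z + x*y) dx = (y) dx, which multiplied by dy ∧ dw gives (y) dx ∧ dy ∧ dw
  d(w*z + x*y) includes (∂/∂z)(w*z + x*y) dz = (w) dz, which multiplied by dy ∧ dw gives (-w) dy ∧ dz ∧ dw
Collecting like 3-forms: d(omega) = (y) dx ∧ dy ∧ dw + (-w) dy ∧ dz ∧ dw.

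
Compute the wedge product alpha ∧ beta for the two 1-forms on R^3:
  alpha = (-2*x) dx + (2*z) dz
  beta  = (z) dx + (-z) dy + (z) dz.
alpha ∧ beta = (2*x*z) dx ∧ dy + (-2*z*(x + z)) dx ∧ dz + (2*z^2) dy ∧ dz

Distribute the wedge, using dx_i ∧ dx_j = -dx_j ∧ dx_i and dx_i ∧ dx_i = 0. For each pair (i, j) with i < j, the coefficient of dx_i ∧ dx_j in alpha ∧ beta is (alpha_i * beta_j - alpha_j * beta_i). Collecting: alpha ∧ beta = (2*x*z) dx ∧ dy + (-2*z*(x + z)) dx ∧ dz + (2*z^2) dy ∧ dz.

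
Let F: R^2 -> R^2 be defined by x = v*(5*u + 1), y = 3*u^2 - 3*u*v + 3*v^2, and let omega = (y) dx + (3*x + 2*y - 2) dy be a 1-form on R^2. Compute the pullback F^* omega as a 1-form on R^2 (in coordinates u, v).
F^* omega = (36*u^3 + 51*u^2*v - 6*u*v^2 + 18*u*v - 12*u - 3*v^3 - 9*v^2 + 6*v) du + (-3*u^3 - 6*u^2*v + 3*u^2 + 51*u*v^2 - 12*u*v + 6*u + 36*v^3 + 21*v^2 - 12*v) dv

Using F^*(f dg) = (f ∘ F) d(g ∘ F), substitute each coordinate x_i by F_i(u, v) in f_i, and replace dx_i by d F_i = (∂F_i/∂u) du + (∂F_i/∂v) dv.
  For the x component: f_1(F) = 3*u^2 - 3*u*v + 3*v^2; d F_1 = (5*v) du + (5*u + 1) dv
  For the y component: f_2(F) = 6*u^2 + 9*u*v + 6*v^2 + 3*v - 2; d F_2 = (6*u - 3*v) du + (-3*u + 6*v) dv
Combining and collecting du, dv coefficients:
  coeff of du: 36*u^3 + 51*u^2*v - 6*u*v^2 + 18*u*v - 12*u - 3*v^3 - 9*v^2 + 6*v
  coeff of dv: -3*u^3 - 6*u^2*v + 3*u^2 + 51*u*v^2 - 12*u*v + 6*u + 36*v^3 + 21*v^2 - 12*v
F^* omega = (36*u^3 + 51*u^2*v - 6*u*v^2 + 18*u*v - 12*u - 3*v^3 - 9*v^2 + 6*v) du + (-3*u^3 - 6*u^2*v + 3*u^2 + 51*u*v^2 - 12*u*v + 6*u + 36*v^3 + 21*v^2 - 12*v) dv.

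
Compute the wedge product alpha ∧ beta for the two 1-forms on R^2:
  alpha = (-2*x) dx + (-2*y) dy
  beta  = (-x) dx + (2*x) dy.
alpha ∧ beta = (-2*x*(2*x + y)) dx ∧ dy

Distribute the wedge, using dx_i ∧ dx_j = -dx_j ∧ dx_i and dx_i ∧ dx_i = 0. For each pair (i, j) with i < j, the coefficient of dx_i ∧ dx_j in alpha ∧ beta is (alpha_i * beta_j - alpha_j * beta_i). Collecting: alpha ∧ beta = (-2*x*(2*x + y)) dx ∧ dy.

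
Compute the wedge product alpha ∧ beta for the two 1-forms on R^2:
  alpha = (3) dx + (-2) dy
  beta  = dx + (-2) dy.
alpha ∧ beta = (-4) dx ∧ dy

Distribute the wedge, using dx_i ∧ dx_j = -dx_j ∧ dx_i and dx_i ∧ dx_i = 0. For each pair (i, j) with i < j, the coefficient of dx_i ∧ dx_j in alpha ∧ beta is (alpha_i * beta_j - alpha_j * beta_i). Collecting: alpha ∧ beta = (-4) dx ∧ dy.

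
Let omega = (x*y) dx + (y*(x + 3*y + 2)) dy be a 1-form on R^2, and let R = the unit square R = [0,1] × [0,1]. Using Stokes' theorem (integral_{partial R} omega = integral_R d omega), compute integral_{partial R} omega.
integral_(partial R) omega = 0

Stokes: integral_partial_R omega = integral_R d omega with d omega = (∂Q/∂x - ∂P/∂y) dx ∧ dy.
  ∂Q/∂x = y
  ∂P/∂y = x
  integrand = ∂Q/∂x - ∂P/∂y = -x + y.
Integrating over R: integral_0^1 integral_0^1 (-x + y) dx dy = 0.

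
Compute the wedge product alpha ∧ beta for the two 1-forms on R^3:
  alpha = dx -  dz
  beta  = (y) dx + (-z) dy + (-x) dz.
alpha ∧ beta = (-z) dx ∧ dy + (-x + y) dx ∧ dz + (-z) dy ∧ dz

Distribute the wedge, using dx_i ∧ dx_j = -dx_j ∧ dx_i and dx_i ∧ dx_i = 0. For each pair (i, j) with i < j, the coefficient of dx_i ∧ dx_j in alpha ∧ beta is (alpha_i * beta_j - alpha_j * beta_i). Collecting: alpha ∧ beta = (-z) dx ∧ dy + (-x + y) dx ∧ dz + (-z) dy ∧ dz.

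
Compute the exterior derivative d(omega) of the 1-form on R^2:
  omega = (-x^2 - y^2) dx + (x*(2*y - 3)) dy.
d(omega) = (4*y - 3) dx ∧ dy

For a 1-form omega = sum_i f_i dx_i, the exterior derivative is
  d(omega) = sum_{i < j} (∂f_j/∂x_i - ∂f_i/∂x_j) dx_i ∧ dx_j.
  coefficient of dx ∧ dy: ∂f_2/∂x - ∂f_1/∂y = ∂(x*(2*y - 3))/∂x - ∂(-x^2 - y^2)/∂y = 4*y - 3
Assembling: d(omega) = (4*y - 3) dx ∧ dy.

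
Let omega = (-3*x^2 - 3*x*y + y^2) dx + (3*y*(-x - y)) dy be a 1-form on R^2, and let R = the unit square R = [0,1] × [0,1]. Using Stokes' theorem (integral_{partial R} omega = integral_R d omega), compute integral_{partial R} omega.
integral_(partial R) omega = -1

Stokes: integral_partial_R omega = integral_R d omega with d omega = (∂Q/∂x - ∂P/∂y) dx ∧ dy.
  ∂Q/∂x = -3*y
  ∂P/∂y = -3*x + 2*y
  integrand = ∂Q/∂x - ∂P/∂y = 3*x - 5*y.
Integrating over R: integral_0^1 integral_0^1 (3*x - 5*y) dx dy = -1.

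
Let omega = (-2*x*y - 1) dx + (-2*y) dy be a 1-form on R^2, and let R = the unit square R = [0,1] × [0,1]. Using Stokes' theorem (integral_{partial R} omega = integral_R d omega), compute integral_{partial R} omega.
integral_(partial R) omega = 1

Stokes: integral_partial_R omega = integral_R d omega with d omega = (∂Q/∂x - ∂P/∂y) dx ∧ dy.
  ∂Q/∂x = 0
  ∂P/∂y = -2*x
  integrand = ∂Q/∂x - ∂P/∂y = 2*x.
Integrating over R: integral_0^1 integral_0^1 (2*x) dx dy = 1.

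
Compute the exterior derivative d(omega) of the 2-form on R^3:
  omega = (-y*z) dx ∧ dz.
d(omega) = (z) dx ∧ dy ∧ dz

For a 2-form omega = sum_{i<j} g_{ij} dx_i ∧ dx_j, the exterior derivative is
  d(omega) = sum_{i<j} d(g_{ij}) ∧ dx_i ∧ dx_j = sum_{i<j, k} (∂g_{ij}/∂x_k) dx_k ∧ dx_i ∧ dx_j.
Expand each term, using dx_k ∧ dx_i ∧ dx_j = sgn(permutation) dx_{(a)} ∧ dx_{(b)} ∧ dx_{(c)} with (a < b < c) sorted:
  d(-y*z) includes (∂/∂y)(-y*z) dy = (-z) dy, which multiplied by dx ∧ dz gives (z) dx ∧ dy ∧ dz
Collecting like 3-forms: d(omega) = (z) dx ∧ dy ∧ dz.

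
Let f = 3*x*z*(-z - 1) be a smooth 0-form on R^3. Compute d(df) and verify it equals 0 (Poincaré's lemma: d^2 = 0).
d(df) = 0

Step 1: df = sum_i (∂f/∂x_i) dx_i = (3*z*(-z - 1)) dx + (0) dy + (3*x*(-2*z - 1)) dz.
Step 2: Apply d again. Using the 1-form formula, the coefficient of dx ∧ dy in d(df) is ∂^2 f/∂x ∂y - ∂^2 f/∂y ∂x = (0) - (0) = 0 (equality of mixed partials for smooth f).
Similarly for dx ∧ dz and dy ∧ dz — all coefficients vanish. So d(df) = 0.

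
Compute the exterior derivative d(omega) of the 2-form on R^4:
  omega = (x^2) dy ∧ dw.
d(omega) = (2*x) dx ∧ dy ∧ dw

For a 2-form omega = sum_{i<j} g_{ij} dx_i ∧ dx_j, the exterior derivative is
  d(omega) = sum_{i<j} d(g_{ij}) ∧ dx_i ∧ dx_j = sum_{i<j, k} (∂g_{ij}/∂x_k) dx_k ∧ dx_i ∧ dx_j.
Expand each term, using dx_k ∧ dx_i ∧ dx_j = sgn(permutation) dx_{(a)} ∧ dx_{(b)} ∧ dx_{(c)} with (a < b < c) sorted:
  d(x^2) includes (∂/∂x)(x^2) dx = (2*x) dx, which multiplied by dy ∧ dw gives (2*x) dx ∧ dy ∧ dw
Collecting like 3-forms: d(omega) = (2*x) dx ∧ dy ∧ dw.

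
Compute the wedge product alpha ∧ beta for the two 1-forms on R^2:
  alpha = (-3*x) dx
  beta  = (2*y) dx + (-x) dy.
alpha ∧ beta = (3*x^2) dx ∧ dy

Distribute the wedge, using dx_i ∧ dx_j = -dx_j ∧ dx_i and dx_i ∧ dx_i = 0. For each pair (i, j) with i < j, the coefficient of dx_i ∧ dx_j in alpha ∧ beta is (alpha_i * beta_j - alpha_j * beta_i). Collecting: alpha ∧ beta = (3*x^2) dx ∧ dy.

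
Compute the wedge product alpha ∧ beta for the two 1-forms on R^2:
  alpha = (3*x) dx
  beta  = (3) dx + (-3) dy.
alpha ∧ beta = (-9*x) dx ∧ dy

Distribute the wedge, using dx_i ∧ dx_j = -dx_j ∧ dx_i and dx_i ∧ dx_i = 0. For each pair (i, j) with i < j, the coefficient of dx_i ∧ dx_j in alpha ∧ beta is (alpha_i * beta_j - alpha_j * beta_i). Collecting: alpha ∧ beta = (-9*x) dx ∧ dy.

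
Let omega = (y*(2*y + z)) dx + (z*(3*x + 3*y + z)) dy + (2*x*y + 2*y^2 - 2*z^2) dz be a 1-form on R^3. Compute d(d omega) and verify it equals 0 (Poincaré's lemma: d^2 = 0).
d(d omega) = 0

Step 1: d omega = sum_{i<j} (∂f_j/∂x_i - ∂f_i/∂x_j) dx_i ∧ dx_j:
  coeff of dx ∧ dy: -4*y + 2*z
  coeff of dx ∧ dz: y
  coeff of dy ∧ dz: -x + y - 2*z
Step 2: Apply d again to each 2-form coefficient. The only possible 3-form in R^3 is dx ∧ dy ∧ dz, with coefficient
  ∂(coeff of dy∧dz)/∂x - ∂(coeff of dx∧dz)/∂y + ∂(coeff of dx∧dy)/∂z
  = ∂/∂x (-x + y - 2*z) - ∂/∂y (y) + ∂/∂z (-4*y + 2*z).
Each of these terms simplifies to sums of mixed partials that cancel in pairs. The result is 0 (by equality of mixed partials for smooth functions — Schwarz / Clairaut).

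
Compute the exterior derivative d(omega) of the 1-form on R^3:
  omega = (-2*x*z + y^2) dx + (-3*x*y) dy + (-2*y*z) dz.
d(omega) = (-5*y) dx ∧ dy + (2*x) dx ∧ dz + (-2*z) dy ∧ dz

For a 1-form omega = sum_i f_i dx_i, the exterior derivative is
  d(omega) = sum_{i < j} (∂f_j/∂x_i - ∂f_i/∂x_j) dx_i ∧ dx_j.
  coefficient of dx ∧ dy: ∂f_2/∂x - ∂f_1/∂y = ∂(-3*x*y)/∂x - ∂(-2*x*z + y^2)/∂y = -5*y
  coefficient of dx ∧ dz: ∂f_3/∂x - ∂f_1/∂z = ∂(-2*y*z)/∂x - ∂(-2*x*z + y^2)/∂z = 2*x
  coefficient of dy ∧ dz: ∂f_3/∂y - ∂f_2/∂z = ∂(-2*y*z)/∂y - ∂(-3*x*y)/∂z = -2*z
Assembling: d(omega) = (-5*y) dx ∧ dy + (2*x) dx ∧ dz + (-2*z) dy ∧ dz.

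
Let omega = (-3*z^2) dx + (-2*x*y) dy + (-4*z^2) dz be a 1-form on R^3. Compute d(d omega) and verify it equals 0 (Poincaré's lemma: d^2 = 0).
d(d omega) = 0

Step 1: d omega = sum_{i<j} (∂f_j/∂x_i - ∂f_i/∂x_j) dx_i ∧ dx_j:
  coeff of dx ∧ dy: -2*y
  coeff of dx ∧ dz: 6*z
  coeff of dy ∧ dz: 0
Step 2: Apply d again to each 2-form coefficient. The only possible 3-form in R^3 is dx ∧ dy ∧ dz, with coefficient
  ∂(coeff of dy∧dz)/∂x - ∂(coeff of dx∧dz)/∂y + ∂(coeff of dx∧dy)/∂z
  = ∂/∂x (0) - ∂/∂y (6*z) + ∂/∂z (-2*y).
Each of these terms simplifies to sums of mixed partials that cancel in pairs. The result is 0 (by equality of mixed partials for smooth functions — Schwarz / Clairaut).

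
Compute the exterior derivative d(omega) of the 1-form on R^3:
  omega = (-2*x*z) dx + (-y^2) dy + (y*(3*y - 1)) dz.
d(omega) = (2*x) dx ∧ dz + (6*y - 1) dy ∧ dz

For a 1-form omega = sum_i f_i dx_i, the exterior derivative is
  d(omega) = sum_{i < j} (∂f_j/∂x_i - ∂f_i/∂x_j) dx_i ∧ dx_j.
  coefficient of dx ∧ dz: ∂f_3/∂x - ∂f_1/∂z = ∂(y*(3*y - 1))/∂x - ∂(-2*x*z)/∂z = 2*x
  coefficient of dy ∧ dz: ∂f_3/∂y - ∂f_2/∂z = ∂(y*(3*y - 1))/∂y - ∂(-y^2)/∂z = 6*y - 1
Assembling: d(omega) = (2*x) dx ∧ dz + (6*y - 1) dy ∧ dz.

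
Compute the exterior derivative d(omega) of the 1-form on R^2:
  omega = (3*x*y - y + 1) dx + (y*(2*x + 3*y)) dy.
d(omega) = (-3*x + 2*y + 1) dx ∧ dy

For a 1-form omega = sum_i f_i dx_i, the exterior derivative is
  d(omega) = sum_{i < j} (∂f_j/∂x_i - ∂f_i/∂x_j) dx_i ∧ dx_j.
  coefficient of dx ∧ dy: ∂f_2/∂x - ∂f_1/∂y = ∂(y*(2*x + 3*y))/∂x - ∂(3*x*y - y + 1)/∂y = -3*x + 2*y + 1
Assembling: d(omega) = (-3*x + 2*y + 1) dx ∧ dy.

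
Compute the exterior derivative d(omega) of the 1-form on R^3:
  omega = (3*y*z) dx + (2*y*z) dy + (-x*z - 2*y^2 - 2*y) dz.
d(omega) = (-3*z) dx ∧ dy + (-3*y - z) dx ∧ dz + (-6*y - 2) dy ∧ dz

For a 1-form omega = sum_i f_i dx_i, the exterior derivative is
  d(omega) = sum_{i < j} (∂f_j/∂x_i - ∂f_i/∂x_j) dx_i ∧ dx_j.
  coefficient of dx ∧ dy: ∂f_2/∂x - ∂f_1/∂y = ∂(2*y*z)/∂x - ∂(3*y*z)/∂y = -3*z
  coefficient of dx ∧ dz: ∂f_3/∂x - ∂f_1/∂z = ∂(-x*z - 2*y^2 - 2*y)/∂x - ∂(3*y*z)/∂z = -3*y - z
  coefficient of dy ∧ dz: ∂f_3/∂y - ∂f_2/∂z = ∂(-x*z - 2*y^2 - 2*y)/∂y - ∂(2*y*z)/∂z = -6*y - 2
Assembling: d(omega) = (-3*z) dx ∧ dy + (-3*y - z) dx ∧ dz + (-6*y - 2) dy ∧ dz.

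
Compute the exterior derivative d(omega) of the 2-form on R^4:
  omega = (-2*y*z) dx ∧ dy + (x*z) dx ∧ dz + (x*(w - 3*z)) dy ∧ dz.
d(omega) = (w - 2*y - 3*z) dx ∧ dy ∧ dz + (x) dy ∧ dz ∧ dw

For a 2-form omega = sum_{i<j} g_{ij} dx_i ∧ dx_j, the exterior derivative is
  d(omega) = sum_{i<j} d(g_{ij}) ∧ dx_i ∧ dx_j = sum_{i<j, k} (∂g_{ij}/∂x_k) dx_k ∧ dx_i ∧ dx_j.
Expand each term, using dx_k ∧ dx_i ∧ dx_j = sgn(permutation) dx_{(a)} ∧ dx_{(b)} ∧ dx_{(c)} with (a < b < c) sorted:
  d(-2*y*z) includes (∂/∂z)(-2*y*z) dz = (-2*y) dz, which multiplied by dx ∧ dy gives (-2*y) dx ∧ dy ∧ dz
  d(x*(w - 3*z)) includes (∂/∂x)(x*(w - 3*z)) dx = (w - 3*z) dx, which multiplied by dy ∧ dz gives (w - 3*z) dx ∧ dy ∧ dz
  d(x*(w - 3*z)) includes (∂/∂w)(x*(w - 3*z)) dw = (x) dw, which multiplied by dy ∧ dz gives (x) dy ∧ dz ∧ dw
Collecting like 3-forms: d(omega) = (w - 2*y - 3*z) dx ∧ dy ∧ dz + (x) dy ∧ dz ∧ dw.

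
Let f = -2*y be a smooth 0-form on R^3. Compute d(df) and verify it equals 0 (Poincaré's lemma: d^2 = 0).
d(df) = 0

Step 1: df = sum_i (∂f/∂x_i) dx_i = (0) dx + (-2) dy + (0) dz.
Step 2: Apply d again. Using the 1-form formula, the coefficient of dx ∧ dy in d(df) is ∂^2 f/∂x ∂y - ∂^2 f/∂y ∂x = (0) - (0) = 0 (equality of mixed partials for smooth f).
Similarly for dx ∧ dz and dy ∧ dz — all coefficients vanish. So d(df) = 0.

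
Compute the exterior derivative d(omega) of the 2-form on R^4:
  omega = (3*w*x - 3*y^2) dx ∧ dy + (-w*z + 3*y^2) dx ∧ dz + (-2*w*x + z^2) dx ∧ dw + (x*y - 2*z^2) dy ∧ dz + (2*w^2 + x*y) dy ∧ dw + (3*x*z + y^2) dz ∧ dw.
d(omega) = (3*x + y) dx ∧ dy ∧ dw + (-5*y) dx ∧ dy ∧ dz + (2*y) dy ∧ dz ∧ dw

For a 2-form omega = sum_{i<j} g_{ij} dx_i ∧ dx_j, the exterior derivative is
  d(omega) = sum_{i<j} d(g_{ij}) ∧ dx_i ∧ dx_j = sum_{i<j, k} (∂g_{ij}/∂x_k) dx_k ∧ dx_i ∧ dx_j.
Expand each term, using dx_k ∧ dx_i ∧ dx_j = sgn(permutation) dx_{(a)} ∧ dx_{(b)} ∧ dx_{(c)} with (a < b < c) sorted:
  d(3*w*x - 3*y^2) includes (∂/∂w)(3*w*x - 3*y^2) dw = (3*x) dw, which multiplied by dx ∧ dy gives (3*x) dx ∧ dy ∧ dw
  d(-w*z + 3*y^2) includes (∂/∂y)(-w*z + 3*y^2) dy = (6*y) dy, which multiplied by dx ∧ dz gives (-6*y) dx ∧ dy ∧ dz
  d(-w*z + 3*y^2) includes (∂/∂w)(-w*z + 3*y^2) dw = (-z) dw, which multiplied by dx ∧ dz gives (-z) dx ∧ dz ∧ dw
  d(-2*w*x + z^2) includes (∂/∂z)(-2*w*x + z^2) dz = (2*z) dz, which multiplied by dx ∧ dw gives (-2*z) dx ∧ dz ∧ dw
  d(x*y - 2*z^2) includes (∂/∂x)(x*y - 2*z^2) dx = (y) dx, which multiplied by dy ∧ dz gives (y) dx ∧ dy ∧ dz
  d(2*w^2 + x*y) includes (∂/∂x)(2*w^2 + x*y) dx = (y) dx, which multiplied by dy ∧ dw gives (y) dx ∧ dy ∧ dw
  d(3*x*z + y^2) includes (∂/∂x)(3*x*z + y^2) dx = (3*z) dx, which multiplied by dz ∧ dw gives (3*z) dx ∧ dz ∧ dw
  d(3*x*z + y^2) includes (∂/∂y)(3*x*z + y^2) dy = (2*y) dy, which multiplied by dz ∧ dw gives (2*y) dy ∧ dz ∧ dw
Collecting like 3-forms: d(omega) = (3*x + y) dx ∧ dy ∧ dw + (-5*y) dx ∧ dy ∧ dz + (2*y) dy ∧ dz ∧ dw.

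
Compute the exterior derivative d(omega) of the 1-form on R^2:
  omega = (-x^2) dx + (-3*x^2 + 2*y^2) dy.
d(omega) = (-6*x) dx ∧ dy

For a 1-form omega = sum_i f_i dx_i, the exterior derivative is
  d(omega) = sum_{i < j} (∂f_j/∂x_i - ∂f_i/∂x_j) dx_i ∧ dx_j.
  coefficient of dx ∧ dy: ∂f_2/∂x - ∂f_1/∂y = ∂(-3*x^2 + 2*y^2)/∂x - ∂(-x^2)/∂y = -6*x
Assembling: d(omega) = (-6*x) dx ∧ dy.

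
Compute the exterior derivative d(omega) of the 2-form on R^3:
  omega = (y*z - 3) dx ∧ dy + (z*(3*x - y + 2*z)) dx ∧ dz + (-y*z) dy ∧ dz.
d(omega) = (y + z) dx ∧ dy ∧ dz

For a 2-form omega = sum_{i<j} g_{ij} dx_i ∧ dx_j, the exterior derivative is
  d(omega) = sum_{i<j} d(g_{ij}) ∧ dx_i ∧ dx_j = sum_{i<j, k} (∂g_{ij}/∂x_k) dx_k ∧ dx_i ∧ dx_j.
Expand each term, using dx_k ∧ dx_i ∧ dx_j = sgn(permutation) dx_{(a)} ∧ dx_{(b)} ∧ dx_{(c)} with (a < b < c) sorted:
  d(y*z - 3) includes (∂/∂z)(y*z - 3) dz = (y) dz, which multiplied by dx ∧ dy gives (y) dx ∧ dy ∧ dz
  d(z*(3*x - y + 2*z)) includes (∂/∂y)(z*(3*x - y + 2*z)) dy = (-z) dy, which multiplied by dx ∧ dz gives (z) dx ∧ dy ∧ dz
Collecting like 3-forms: d(omega) = (y + z) dx ∧ dy ∧ dz.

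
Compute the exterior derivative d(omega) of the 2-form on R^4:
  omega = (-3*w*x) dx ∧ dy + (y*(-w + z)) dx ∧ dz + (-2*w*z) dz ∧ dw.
d(omega) = (-3*x) dx ∧ dy ∧ dw + (w - z) dx ∧ dy ∧ dz + (-y) dx ∧ dz ∧ dw

For a 2-form omega = sum_{i<j} g_{ij} dx_i ∧ dx_j, the exterior derivative is
  d(omega) = sum_{i<j} d(g_{ij}) ∧ dx_i ∧ dx_j = sum_{i<j, k} (∂g_{ij}/∂x_k) dx_k ∧ dx_i ∧ dx_j.
Expand each term, using dx_k ∧ dx_i ∧ dx_j = sgn(permutation) dx_{(a)} ∧ dx_{(b)} ∧ dx_{(c)} with (a < b < c) sorted:
  d(-3*w*x) includes (∂/∂w)(-3*w*x) dw = (-3*x) dw, which multiplied by dx ∧ dy gives (-3*x) dx ∧ dy ∧ dw
  d(y*(-w + z)) includes (∂/∂y)(y*(-w + z)) dy = (-w + z) dy, which multiplied by dx ∧ dz gives (w - z) dx ∧ dy ∧ dz
  d(y*(-w + z)) includes (∂/∂w)(y*(-w + z)) dw = (-y) dw, which multiplied by dx ∧ dz gives (-y) dx ∧ dz ∧ dw
Collecting like 3-forms: d(omega) = (-3*x) dx ∧ dy ∧ dw + (w - z) dx ∧ dy ∧ dz + (-y) dx ∧ dz ∧ dw.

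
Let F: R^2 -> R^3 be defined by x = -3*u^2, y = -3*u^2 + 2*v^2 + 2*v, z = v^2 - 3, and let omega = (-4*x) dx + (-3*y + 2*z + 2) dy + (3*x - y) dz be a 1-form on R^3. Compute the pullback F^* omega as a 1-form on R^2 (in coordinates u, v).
F^* omega = (6*u*(-21*u^2 + 4*v^2 + 6*v + 4)) du + (24*u^2*v + 18*u^2 - 20*v^3 - 36*v^2 - 28*v - 8) dv

Using F^*(f dg) = (f ∘ F) d(g ∘ F), substitute each coordinate x_i by F_i(u, v) in f_i, and replace dx_i by d F_i = (∂F_i/∂u) du + (∂F_i/∂v) dv.
  For the x component: f_1(F) = 12*u^2; d F_1 = (-6*u) du + (0) dv
  For the y component: f_2(F) = 9*u^2 - 4*v^2 - 6*v - 4; d F_2 = (-6*u) du + (4*v + 2) dv
  For the z component: f_3(F) = -6*u^2 - 2*v^2 - 2*v; d F_3 = (0) du + (2*v) dv
Combining and collecting du, dv coefficients:
  coeff of du: 6*u*(-21*u^2 + 4*v^2 + 6*v + 4)
  coeff of dv: 24*u^2*v + 18*u^2 - 20*v^3 - 36*v^2 - 28*v - 8
F^* omega = (6*u*(-21*u^2 + 4*v^2 + 6*v + 4)) du + (24*u^2*v + 18*u^2 - 20*v^3 - 36*v^2 - 28*v - 8) dv.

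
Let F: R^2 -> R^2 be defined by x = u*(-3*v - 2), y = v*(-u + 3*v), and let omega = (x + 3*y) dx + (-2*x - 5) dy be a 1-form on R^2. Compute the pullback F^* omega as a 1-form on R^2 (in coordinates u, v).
F^* omega = (12*u*v^2 + 14*u*v + 4*u - 27*v^3 - 18*v^2 + 5*v) du + (12*u^2*v + 2*u^2 + 9*u*v^2 + 24*u*v + 5*u - 30*v) dv

Using F^*(f dg) = (f ∘ F) d(g ∘ F), substitute each coordinate x_i by F_i(u, v) in f_i, and replace dx_i by d F_i = (∂F_i/∂u) du + (∂F_i/∂v) dv.
  For the x component: f_1(F) = -6*u*v - 2*u + 9*v^2; d F_1 = (-3*v - 2) du + (-3*u) dv
  For the y component: f_2(F) = 6*u*v + 4*u - 5; d F_2 = (-v) du + (-u + 6*v) dv
Combining and collecting du, dv coefficients:
  coeff of du: 12*u*v^2 + 14*u*v + 4*u - 27*v^3 - 18*v^2 + 5*v
  coeff of dv: 12*u^2*v + 2*u^2 + 9*u*v^2 + 24*u*v + 5*u - 30*v
F^* omega = (12*u*v^2 + 14*u*v + 4*u - 27*v^3 - 18*v^2 + 5*v) du + (12*u^2*v + 2*u^2 + 9*u*v^2 + 24*u*v + 5*u - 30*v) dv.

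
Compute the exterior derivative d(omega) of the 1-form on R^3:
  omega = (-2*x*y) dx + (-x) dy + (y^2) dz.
d(omega) = (2*x - 1) dx ∧ dy + (2*y) dy ∧ dz

For a 1-form omega = sum_i f_i dx_i, the exterior derivative is
  d(omega) = sum_{i < j} (∂f_j/∂x_i - ∂f_i/∂x_j) dx_i ∧ dx_j.
  coefficient of dx ∧ dy: ∂f_2/∂x - ∂f_1/∂y = ∂(-x)/∂x - ∂(-2*x*y)/∂y = 2*x - 1
  coefficient of dy ∧ dz: ∂f_3/∂y - ∂f_2/∂z = ∂(y^2)/∂y - ∂(-x)/∂z = 2*y
Assembling: d(omega) = (2*x - 1) dx ∧ dy + (2*y) dy ∧ dz.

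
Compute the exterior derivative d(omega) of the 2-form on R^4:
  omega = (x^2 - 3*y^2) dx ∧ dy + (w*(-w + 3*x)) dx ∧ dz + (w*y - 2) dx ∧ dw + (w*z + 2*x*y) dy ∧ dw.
d(omega) = (-2*w + 3*x) dx ∧ dz ∧ dw + (-w + 2*y) dx ∧ dy ∧ dw + (-w) dy ∧ dz ∧ dw

For a 2-form omega = sum_{i<j} g_{ij} dx_i ∧ dx_j, the exterior derivative is
  d(omega) = sum_{i<j} d(g_{ij}) ∧ dx_i ∧ dx_j = sum_{i<j, k} (∂g_{ij}/∂x_k) dx_k ∧ dx_i ∧ dx_j.
Expand each term, using dx_k ∧ dx_i ∧ dx_j = sgn(permutation) dx_{(a)} ∧ dx_{(b)} ∧ dx_{(c)} with (a < b < c) sorted:
  d(w*(-w + 3*x)) includes (∂/∂w)(w*(-w + 3*x)) dw = (-2*w + 3*x) dw, which multiplied by dx ∧ dz gives (-2*w + 3*x) dx ∧ dz ∧ dw
  d(w*y - 2) includes (∂/∂y)(w*y - 2) dy = (w) dy, which multiplied by dx ∧ dw gives (-w) dx ∧ dy ∧ dw
  d(w*z + 2*x*y) includes (∂/∂x)(w*z + 2*x*y) dx = (2*y) dx, which multiplied by dy ∧ dw gives (2*y) dx ∧ dy ∧ dw
  d(w*z + 2*x*y) includes (∂/∂z)(w*z + 2*x*y) dz = (w) dz, which multiplied by dy ∧ dw gives (-w) dy ∧ dz ∧ dw
Collecting like 3-forms: d(omega) = (-2*w + 3*x) dx ∧ dz ∧ dw + (-w + 2*y) dx ∧ dy ∧ dw + (-w) dy ∧ dz ∧ dw.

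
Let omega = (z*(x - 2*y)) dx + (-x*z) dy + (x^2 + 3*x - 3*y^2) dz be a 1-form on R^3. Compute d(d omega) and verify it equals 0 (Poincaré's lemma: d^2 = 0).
d(d omega) = 0

Step 1: d omega = sum_{i<j} (∂f_j/∂x_i - ∂f_i/∂x_j) dx_i ∧ dx_j:
  coeff of dx ∧ dy: z
  coeff of dx ∧ dz: x + 2*y + 3
  coeff of dy ∧ dz: x - 6*y
Step 2: Apply d again to each 2-form coefficient. The only possible 3-form in R^3 is dx ∧ dy ∧ dz, with coefficient
  ∂(coeff of dy∧dz)/∂x - ∂(coeff of dx∧dz)/∂y + ∂(coeff of dx∧dy)/∂z
  = ∂/∂x (x - 6*y) - ∂/∂y (x + 2*y + 3) + ∂/∂z (z).
Each of these terms simplifies to sums of mixed partials that cancel in pairs. The result is 0 (by equality of mixed partials for smooth functions — Schwarz / Clairaut).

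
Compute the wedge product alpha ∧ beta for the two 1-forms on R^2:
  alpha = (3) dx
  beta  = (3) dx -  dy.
alpha ∧ beta = (-3) dx ∧ dy

Distribute the wedge, using dx_i ∧ dx_j = -dx_j ∧ dx_i and dx_i ∧ dx_i = 0. For each pair (i, j) with i < j, the coefficient of dx_i ∧ dx_j in alpha ∧ beta is (alpha_i * beta_j - alpha_j * beta_i). Collecting: alpha ∧ beta = (-3) dx ∧ dy.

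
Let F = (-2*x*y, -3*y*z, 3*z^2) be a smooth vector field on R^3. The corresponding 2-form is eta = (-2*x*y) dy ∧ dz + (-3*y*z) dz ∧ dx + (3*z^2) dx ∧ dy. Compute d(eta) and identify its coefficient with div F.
d(eta) = (-2*y + 3*z) dx ∧ dy ∧ dz; div F = -2*y + 3*z

For a 2-form in R^3 of the form above, applying d gives a 3-form with coefficient ∂P/∂x + ∂Q/∂y + ∂R/∂z:
  ∂P/∂x = -2*y
  ∂Q/∂y = -3*z
  ∂R/∂z = 6*z
Sum = -2*y + 3*z, which is exactly div F.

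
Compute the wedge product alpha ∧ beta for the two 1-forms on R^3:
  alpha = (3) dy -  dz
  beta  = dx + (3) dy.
alpha ∧ beta = (-3) dx ∧ dy + (1) dx ∧ dz + (3) dy ∧ dz

Distribute the wedge, using dx_i ∧ dx_j = -dx_j ∧ dx_i and dx_i ∧ dx_i = 0. For each pair (i, j) with i < j, the coefficient of dx_i ∧ dx_j in alpha ∧ beta is (alpha_i * beta_j - alpha_j * beta_i). Collecting: alpha ∧ beta = (-3) dx ∧ dy + (1) dx ∧ dz + (3) dy ∧ dz.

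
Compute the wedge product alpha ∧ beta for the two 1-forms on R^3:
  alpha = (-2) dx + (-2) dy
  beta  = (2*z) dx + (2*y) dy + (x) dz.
alpha ∧ beta = (-4*y + 4*z) dx ∧ dy + (-2*x) dx ∧ dz + (-2*x) dy ∧ dz

Distribute the wedge, using dx_i ∧ dx_j = -dx_j ∧ dx_i and dx_i ∧ dx_i = 0. For each pair (i, j) with i < j, the coefficient of dx_i ∧ dx_j in alpha ∧ beta is (alpha_i * beta_j - alpha_j * beta_i). Collecting: alpha ∧ beta = (-4*y + 4*z) dx ∧ dy + (-2*x) dx ∧ dz + (-2*x) dy ∧ dz.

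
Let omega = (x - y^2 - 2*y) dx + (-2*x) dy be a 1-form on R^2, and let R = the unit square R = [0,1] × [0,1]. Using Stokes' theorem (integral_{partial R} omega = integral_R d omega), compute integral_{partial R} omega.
integral_(partial R) omega = 1

Stokes: integral_partial_R omega = integral_R d omega with d omega = (∂Q/∂x - ∂P/∂y) dx ∧ dy.
  ∂Q/∂x = -2
  ∂P/∂y = -2*y - 2
  integrand = ∂Q/∂x - ∂P/∂y = 2*y.
Integrating over R: integral_0^1 integral_0^1 (2*y) dx dy = 1.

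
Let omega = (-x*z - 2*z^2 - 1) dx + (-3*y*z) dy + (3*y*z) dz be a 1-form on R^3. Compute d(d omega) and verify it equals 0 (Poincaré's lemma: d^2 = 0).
d(d omega) = 0

Step 1: d omega = sum_{i<j} (∂f_j/∂x_i - ∂f_i/∂x_j) dx_i ∧ dx_j:
  coeff of dx ∧ dy: 0
  coeff of dx ∧ dz: x + 4*z
  coeff of dy ∧ dz: 3*y + 3*z
Step 2: Apply d again to each 2-form coefficient. The only possible 3-form in R^3 is dx ∧ dy ∧ dz, with coefficient
  ∂(coeff of dy∧dz)/∂x - ∂(coeff of dx∧dz)/∂y + ∂(coeff of dx∧dy)/∂z
  = ∂/∂x (3*y + 3*z) - ∂/∂y (x + 4*z) + ∂/∂z (0).
Each of these terms simplifies to sums of mixed partials that cancel in pairs. The result is 0 (by equality of mixed partials for smooth functions — Schwarz / Clairaut).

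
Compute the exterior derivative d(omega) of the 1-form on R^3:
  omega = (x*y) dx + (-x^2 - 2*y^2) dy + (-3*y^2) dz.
d(omega) = (-3*x) dx ∧ dy + (-6*y) dy ∧ dz

For a 1-form omega = sum_i f_i dx_i, the exterior derivative is
  d(omega) = sum_{i < j} (∂f_j/∂x_i - ∂f_i/∂x_j) dx_i ∧ dx_j.
  coefficient of dx ∧ dy: ∂f_2/∂x - ∂f_1/∂y = ∂(-x^2 - 2*y^2)/∂x - ∂(x*y)/∂y = -3*x
  coefficient of dy ∧ dz: ∂f_3/∂y - ∂f_2/∂z = ∂(-3*y^2)/∂y - ∂(-x^2 - 2*y^2)/∂z = -6*y
Assembling: d(omega) = (-3*x) dx ∧ dy + (-6*y) dy ∧ dz.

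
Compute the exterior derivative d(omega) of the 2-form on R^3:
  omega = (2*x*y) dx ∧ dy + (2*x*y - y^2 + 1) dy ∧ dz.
d(omega) = (2*y) dx ∧ dy ∧ dz

For a 2-form omega = sum_{i<j} g_{ij} dx_i ∧ dx_j, the exterior derivative is
  d(omega) = sum_{i<j} d(g_{ij}) ∧ dx_i ∧ dx_j = sum_{i<j, k} (∂g_{ij}/∂x_k) dx_k ∧ dx_i ∧ dx_j.
Expand each term, using dx_k ∧ dx_i ∧ dx_j = sgn(permutation) dx_{(a)} ∧ dx_{(b)} ∧ dx_{(c)} with (a < b < c) sorted:
  d(2*x*y - y^2 + 1) includes (∂/∂x)(2*x*y - y^2 + 1) dx = (2*y) dx, which multiplied by dy ∧ dz gives (2*y) dx ∧ dy ∧ dz
Collecting like 3-forms: d(omega) = (2*y) dx ∧ dy ∧ dz.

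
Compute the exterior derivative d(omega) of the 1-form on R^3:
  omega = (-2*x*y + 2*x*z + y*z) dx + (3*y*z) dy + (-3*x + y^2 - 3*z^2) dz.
d(omega) = (2*x - z) dx ∧ dy + (-2*x - y - 3) dx ∧ dz + (-y) dy ∧ dz

For a 1-form omega = sum_i f_i dx_i, the exterior derivative is
  d(omega) = sum_{i < j} (∂f_j/∂x_i - ∂f_i/∂x_j) dx_i ∧ dx_j.
  coefficient of dx ∧ dy: ∂f_2/∂x - ∂f_1/∂y = ∂(3*y*z)/∂x - ∂(-2*x*y + 2*x*z + y*z)/∂y = 2*x - z
  coefficient of dx ∧ dz: ∂f_3/∂x - ∂f_1/∂z = ∂(-3*x + y^2 - 3*z^2)/∂x - ∂(-2*x*y + 2*x*z + y*z)/∂z = -2*x - y - 3
  coefficient of dy ∧ dz: ∂f_3/∂y - ∂f_2/∂z = ∂(-3*x + y^2 - 3*z^2)/∂y - ∂(3*y*z)/∂z = -y
Assembling: d(omega) = (2*x - z) dx ∧ dy + (-2*x - y - 3) dx ∧ dz + (-y) dy ∧ dz.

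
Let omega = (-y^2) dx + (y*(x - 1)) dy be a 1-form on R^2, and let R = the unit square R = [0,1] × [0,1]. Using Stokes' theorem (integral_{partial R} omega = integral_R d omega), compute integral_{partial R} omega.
integral_(partial R) omega = 3/2

Stokes: integral_partial_R omega = integral_R d omega with d omega = (∂Q/∂x - ∂P/∂y) dx ∧ dy.
  ∂Q/∂x = y
  ∂P/∂y = -2*y
  integrand = ∂Q/∂x - ∂P/∂y = 3*y.
Integrating over R: integral_0^1 integral_0^1 (3*y) dx dy = 3/2.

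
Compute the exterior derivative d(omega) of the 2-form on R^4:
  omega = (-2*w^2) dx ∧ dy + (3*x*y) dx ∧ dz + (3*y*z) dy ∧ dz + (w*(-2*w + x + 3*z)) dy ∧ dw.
d(omega) = (-3*w) dx ∧ dy ∧ dw + (-3*x) dx ∧ dy ∧ dz + (-3*w) dy ∧ dz ∧ dw

For a 2-form omega = sum_{i<j} g_{ij} dx_i ∧ dx_j, the exterior derivative is
  d(omega) = sum_{i<j} d(g_{ij}) ∧ dx_i ∧ dx_j = sum_{i<j, k} (∂g_{ij}/∂x_k) dx_k ∧ dx_i ∧ dx_j.
Expand each term, using dx_k ∧ dx_i ∧ dx_j = sgn(permutation) dx_{(a)} ∧ dx_{(b)} ∧ dx_{(c)} with (a < b < c) sorted:
  d(-2*w^2) includes (∂/∂w)(-2*w^2) dw = (-4*w) dw, which multiplied by dx ∧ dy gives (-4*w) dx ∧ dy ∧ dw
  d(3*x*y) includes (∂/∂y)(3*x*y) dy = (3*x) dy, which multiplied by dx ∧ dz gives (-3*x) dx ∧ dy ∧ dz
  d(w*(-2*w + x + 3*z)) includes (∂/∂x)(w*(-2*w + x + 3*z)) dx = (w) dx, which multiplied by dy ∧ dw gives (w) dx ∧ dy ∧ dw
  d(w*(-2*w + x + 3*z)) includes (∂/∂z)(w*(-2*w + x + 3*z)) dz = (3*w) dz, which multiplied by dy ∧ dw gives (-3*w) dy ∧ dz ∧ dw
Collecting like 3-forms: d(omega) = (-3*w) dx ∧ dy ∧ dw + (-3*x) dx ∧ dy ∧ dz + (-3*w) dy ∧ dz ∧ dw.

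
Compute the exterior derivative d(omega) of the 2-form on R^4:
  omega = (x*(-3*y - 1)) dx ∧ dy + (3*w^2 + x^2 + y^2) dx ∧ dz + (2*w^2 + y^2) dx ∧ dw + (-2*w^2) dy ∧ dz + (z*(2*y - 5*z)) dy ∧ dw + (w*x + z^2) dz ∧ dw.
d(omega) = (-2*y) dx ∧ dy ∧ dz + (7*w) dx ∧ dz ∧ dw + (-2*y) dx ∧ dy ∧ dw + (-4*w - 2*y + 10*z) dy ∧ dz ∧ dw

For a 2-form omega = sum_{i<j} g_{ij} dx_i ∧ dx_j, the exterior derivative is
  d(omega) = sum_{i<j} d(g_{ij}) ∧ dx_i ∧ dx_j = sum_{i<j, k} (∂g_{ij}/∂x_k) dx_k ∧ dx_i ∧ dx_j.
Expand each term, using dx_k ∧ dx_i ∧ dx_j = sgn(permutation) dx_{(a)} ∧ dx_{(b)} ∧ dx_{(c)} with (a < b < c) sorted:
  d(3*w^2 + x^2 + y^2) includes (∂/∂y)(3*w^2 + x^2 + y^2) dy = (2*y) dy, which multiplied by dx ∧ dz gives (-2*y) dx ∧ dy ∧ dz
  d(3*w^2 + x^2 + y^2) includes (∂/∂w)(3*w^2 + x^2 + y^2) dw = (6*w) dw, which multiplied by dx ∧ dz gives (6*w) dx ∧ dz ∧ dw
  d(2*w^2 + y^2) includes (∂/∂y)(2*w^2 + y^2) dy = (2*y) dy, which multiplied by dx ∧ dw gives (-2*y) dx ∧ dy ∧ dw
  d(-2*w^2) includes (∂/∂w)(-2*w^2) dw = (-4*w) dw, which multiplied by dy ∧ dz gives (-4*w) dy ∧ dz ∧ dw
  d(z*(2*y - 5*z)) includes (∂/∂z)(z*(2*y - 5*z)) dz = (2*y - 10*z) dz, which multiplied by dy ∧ dw gives (-2*y + 10*z) dy ∧ dz ∧ dw
  d(w*x + z^2) includes (∂/∂x)(w*x + z^2) dx = (w) dx, which multiplied by dz ∧ dw gives (w) dx ∧ dz ∧ dw
Collecting like 3-forms: d(omega) = (-2*y) dx ∧ dy ∧ dz + (7*w) dx ∧ dz ∧ dw + (-2*y) dx ∧ dy ∧ dw + (-4*w - 2*y + 10*z) dy ∧ dz ∧ dw.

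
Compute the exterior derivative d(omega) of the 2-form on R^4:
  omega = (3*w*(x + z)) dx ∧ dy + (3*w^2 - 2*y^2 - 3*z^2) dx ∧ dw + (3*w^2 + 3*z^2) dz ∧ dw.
d(omega) = (3*w) dx ∧ dy ∧ dz + (3*x + 4*y + 3*z) dx ∧ dy ∧ dw + (6*z) dx ∧ dz ∧ dw

For a 2-form omega = sum_{i<j} g_{ij} dx_i ∧ dx_j, the exterior derivative is
  d(omega) = sum_{i<j} d(g_{ij}) ∧ dx_i ∧ dx_j = sum_{i<j, k} (∂g_{ij}/∂x_k) dx_k ∧ dx_i ∧ dx_j.
Expand each term, using dx_k ∧ dx_i ∧ dx_j = sgn(permutation) dx_{(a)} ∧ dx_{(b)} ∧ dx_{(c)} with (a < b < c) sorted:
  d(3*w*(x + z)) includes (∂/∂z)(3*w*(x + z)) dz = (3*w) dz, which multiplied by dx ∧ dy gives (3*w) dx ∧ dy ∧ dz
  d(3*w*(x + z)) includes (∂/∂w)(3*w*(x + z)) dw = (3*x + 3*z) dw, which multiplied by dx ∧ dy gives (3*x + 3*z) dx ∧ dy ∧ dw
  d(3*w^2 - 2*y^2 - 3*z^2) includes (∂/∂y)(3*w^2 - 2*y^2 - 3*z^2) dy = (-4*y) dy, which multiplied by dx ∧ dw gives (4*y) dx ∧ dy ∧ dw
  d(3*w^2 - 2*y^2 - 3*z^2) includes (∂/∂z)(3*w^2 - 2*y^2 - 3*z^2) dz = (-6*z) dz, which multiplied by dx ∧ dw gives (6*z) dx ∧ dz ∧ dw
Collecting like 3-forms: d(omega) = (3*w) dx ∧ dy ∧ dz + (3*x + 4*y + 3*z) dx ∧ dy ∧ dw + (6*z) dx ∧ dz ∧ dw.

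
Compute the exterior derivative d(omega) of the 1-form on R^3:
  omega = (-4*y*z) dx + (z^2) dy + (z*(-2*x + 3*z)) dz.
d(omega) = (4*z) dx ∧ dy + (4*y - 2*z) dx ∧ dz + (-2*z) dy ∧ dz

For a 1-form omega = sum_i f_i dx_i, the exterior derivative is
  d(omega) = sum_{i < j} (∂f_j/∂x_i - ∂f_i/∂x_j) dx_i ∧ dx_j.
  coefficient of dx ∧ dy: ∂f_2/∂x - ∂f_1/∂y = ∂(z^2)/∂x - ∂(-4*y*z)/∂y = 4*z
  coefficient of dx ∧ dz: ∂f_3/∂x - ∂f_1/∂z = ∂(z*(-2*x + 3*z))/∂x - ∂(-4*y*z)/∂z = 4*y - 2*z
  coefficient of dy ∧ dz: ∂f_3/∂y - ∂f_2/∂z = ∂(z*(-2*x + 3*z))/∂y - ∂(z^2)/∂z = -2*z
Assembling: d(omega) = (4*z) dx ∧ dy + (4*y - 2*z) dx ∧ dz + (-2*z) dy ∧ dz.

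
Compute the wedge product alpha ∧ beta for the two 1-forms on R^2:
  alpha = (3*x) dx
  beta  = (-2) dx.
alpha ∧ beta = 0

Distribute the wedge, using dx_i ∧ dx_j = -dx_j ∧ dx_i and dx_i ∧ dx_i = 0. For each pair (i, j) with i < j, the coefficient of dx_i ∧ dx_j in alpha ∧ beta is (alpha_i * beta_j - alpha_j * beta_i). Collecting: alpha ∧ beta = 0.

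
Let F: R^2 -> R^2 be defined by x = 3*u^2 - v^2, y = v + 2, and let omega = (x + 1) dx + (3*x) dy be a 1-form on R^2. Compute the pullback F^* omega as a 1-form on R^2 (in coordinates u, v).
F^* omega = (6*u*(3*u^2 - v^2 + 1)) du + (-6*u^2*v + 9*u^2 + 2*v^3 - 3*v^2 - 2*v) dv

Using F^*(f dg) = (f ∘ F) d(g ∘ F), substitute each coordinate x_i by F_i(u, v) in f_i, and replace dx_i by d F_i = (∂F_i/∂u) du + (∂F_i/∂v) dv.
  For the x component: f_1(F) = 3*u^2 - v^2 + 1; d F_1 = (6*u) du + (-2*v) dv
  For the y component: f_2(F) = 9*u^2 - 3*v^2; d F_2 = (0) du + (1) dv
Combining and collecting du, dv coefficients:
  coeff of du: 6*u*(3*u^2 - v^2 + 1)
  coeff of dv: -6*u^2*v + 9*u^2 + 2*v^3 - 3*v^2 - 2*v
F^* omega = (6*u*(3*u^2 - v^2 + 1)) du + (-6*u^2*v + 9*u^2 + 2*v^3 - 3*v^2 - 2*v) dv.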